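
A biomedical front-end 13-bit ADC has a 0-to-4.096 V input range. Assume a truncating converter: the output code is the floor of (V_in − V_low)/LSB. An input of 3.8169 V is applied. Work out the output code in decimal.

Full-scale span = 4.096 V; LSB = 4.096/2^13 = 0.500 mV.
Input sits at 7633.800 steps above V_low.
⌊·⌋(7633.800) = 7633.

code 7633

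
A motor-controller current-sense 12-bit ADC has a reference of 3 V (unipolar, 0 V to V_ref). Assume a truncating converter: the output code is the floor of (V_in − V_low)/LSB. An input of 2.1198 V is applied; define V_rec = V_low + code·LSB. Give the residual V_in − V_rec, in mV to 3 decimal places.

0.171 mV

One LSB is 3 V / 4096 = 0.732 mV.
(V_in − V_low)/LSB = (2.1198 − 0)/0.000732422 = 2894.2336 → code 2894 (floor).
V_rec = 0 + 2894·0.000732422 = 2.1196289 V.
Error = 2.1198 − 2.1196289 = 0.000171094 V = 0.171 mV.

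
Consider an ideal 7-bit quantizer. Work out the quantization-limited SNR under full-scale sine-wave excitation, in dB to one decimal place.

43.9 dB

SNR ≈ 6.02·N + 1.76 dB = 6.02·7 + 1.76 = 43.90 dB.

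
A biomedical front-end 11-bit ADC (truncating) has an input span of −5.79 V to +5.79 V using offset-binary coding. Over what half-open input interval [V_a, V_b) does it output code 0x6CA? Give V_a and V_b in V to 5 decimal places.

LSB = 11.58/2^11 = 5.654 mV.
Code 0x6CA = 1738 decimal.
V_a = V_low + 1738·LSB = 4.03717 V; V_b = V_low + 1739·LSB = 4.04282 V.

[4.03717 V, 4.04282 V)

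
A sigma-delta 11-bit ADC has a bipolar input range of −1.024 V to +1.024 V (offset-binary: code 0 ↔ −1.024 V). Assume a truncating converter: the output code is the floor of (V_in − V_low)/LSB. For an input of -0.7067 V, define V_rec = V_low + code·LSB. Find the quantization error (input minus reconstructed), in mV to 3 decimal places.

0.300 mV

One LSB is 2.048 V / 2048 = 1.000 mV.
(V_in − V_low)/LSB = (-0.7067 − (−1.024))/0.001 = 317.3000 → code 317 (floor).
V_rec = (−1.024) + 317·0.001 = -0.707 V.
Error = -0.7067 − (−0.707) = 0.0003 V = 0.300 mV.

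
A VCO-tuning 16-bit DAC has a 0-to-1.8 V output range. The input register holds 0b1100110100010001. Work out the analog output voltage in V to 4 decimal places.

1.4419 V

LSB = 1.8 V / 2^16 = 27.47 µV.
Code 0b1100110100010001 = 52497 decimal.
V_out = 0 + 52497 × 2.74658e-05 V = 1.44187 V.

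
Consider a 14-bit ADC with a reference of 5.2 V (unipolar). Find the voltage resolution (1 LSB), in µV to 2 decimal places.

Full-scale span = 5.2 V.
LSB = 5.2 / 2^14 = 5.2 / 16384 = 0.000317383 V = 317.38 µV.

317.38 µV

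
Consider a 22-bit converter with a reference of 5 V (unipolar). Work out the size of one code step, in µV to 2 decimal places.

Full-scale span = 5 V.
LSB = 5 / 2^22 = 5 / 4194304 = 1.19209e-06 V = 1.19 µV.

1.19 µV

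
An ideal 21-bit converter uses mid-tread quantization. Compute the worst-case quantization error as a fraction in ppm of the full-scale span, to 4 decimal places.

0.2384 ppm

Rounding → worst-case error = ½ LSB = V_FS/2^22, so 1e+06/4194304 = 0.238419 ppm of full scale.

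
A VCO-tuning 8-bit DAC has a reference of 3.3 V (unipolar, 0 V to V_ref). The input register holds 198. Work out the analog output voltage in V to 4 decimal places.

LSB = 3.3 V / 2^8 = 12.891 mV.
V_out = 0 + 198 × 0.0128906 V = 2.55234 V.

2.5523 V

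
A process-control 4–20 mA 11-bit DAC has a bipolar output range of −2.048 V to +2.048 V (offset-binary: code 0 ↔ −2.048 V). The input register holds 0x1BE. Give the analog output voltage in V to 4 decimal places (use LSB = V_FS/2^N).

LSB = 4.096 V / 2^11 = 2.000 mV.
Code 0x1BE = 446 decimal.
V_out = (−2.048) + 446 × 0.002 V = -1.156 V.

-1.1560 V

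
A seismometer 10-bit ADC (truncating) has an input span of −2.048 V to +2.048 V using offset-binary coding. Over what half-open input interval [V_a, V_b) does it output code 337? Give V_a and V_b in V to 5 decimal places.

LSB = 4.096/2^10 = 4.000 mV.
V_a = V_low + 337·LSB = -0.7 V; V_b = V_low + 338·LSB = -0.696 V.

[-0.70000 V, -0.69600 V)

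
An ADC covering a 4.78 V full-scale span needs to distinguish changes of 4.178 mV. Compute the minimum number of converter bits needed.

11 bits

Number of steps required ≥ 4.78 V / 4.178 mV = 1144.09.
Need 2^N ≥ 1144.09; 2^10 = 1024, 2^11 = 2048.
Minimum N = 11.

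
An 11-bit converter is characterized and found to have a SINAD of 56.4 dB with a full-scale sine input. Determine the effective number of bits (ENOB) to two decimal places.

ENOB = (SINAD − 1.76) / 6.02 = (56.4 − 1.76)/6.02 = 9.076.

9.08 bits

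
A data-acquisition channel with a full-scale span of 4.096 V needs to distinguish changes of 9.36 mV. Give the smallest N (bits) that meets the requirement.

Number of steps required ≥ 4.096 V / 9.36 mV = 437.61.
Need 2^N ≥ 437.61; 2^8 = 256, 2^9 = 512.
Minimum N = 9.

9 bits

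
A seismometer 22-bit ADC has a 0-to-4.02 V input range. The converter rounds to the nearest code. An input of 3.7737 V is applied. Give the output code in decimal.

code 3937325

Full-scale span = 4.02 V; LSB = 4.02/2^22 = 0.96 µV.
(V_in − V_low)/LSB = (3.7737 − 0) / 9.58443e-07 = 3937324.628.
round(3937324.628) = 3937325.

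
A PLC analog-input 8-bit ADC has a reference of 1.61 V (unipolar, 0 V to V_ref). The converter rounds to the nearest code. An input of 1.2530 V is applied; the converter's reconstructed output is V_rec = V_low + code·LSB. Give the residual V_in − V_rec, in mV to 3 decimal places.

1.477 mV

Step size: 1.61 V ÷ 2^8 = 6.289 mV.
(V_in − V_low)/LSB = (1.2530 − 0)/0.00628906 = 199.2348 → code 199 (round).
Reconstructed: 1.2515234 V.
V_in − V_rec = 0.00147656 V = 1.477 mV.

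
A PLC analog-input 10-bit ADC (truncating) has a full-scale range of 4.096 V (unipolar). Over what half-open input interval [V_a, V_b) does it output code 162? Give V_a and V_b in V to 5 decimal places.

LSB = 4.096/2^10 = 4.000 mV.
V_a = V_low + 162·LSB = 0.648 V; V_b = V_low + 163·LSB = 0.652 V.

[0.64800 V, 0.65200 V)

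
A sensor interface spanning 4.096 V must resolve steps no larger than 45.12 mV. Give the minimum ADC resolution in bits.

7 bits

Number of steps required ≥ 4.096 V / 45.12 mV = 90.78.
Need 2^N ≥ 90.78; 2^6 = 64, 2^7 = 128.
Minimum N = 7.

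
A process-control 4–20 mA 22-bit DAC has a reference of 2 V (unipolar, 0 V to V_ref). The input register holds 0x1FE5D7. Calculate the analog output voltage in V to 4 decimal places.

LSB = 2 V / 2^22 = 0.48 µV.
Code 0x1FE5D7 = 2090455 decimal.
V_out = 0 + 2090455 × 4.76837e-07 V = 0.996807 V.

0.9968 V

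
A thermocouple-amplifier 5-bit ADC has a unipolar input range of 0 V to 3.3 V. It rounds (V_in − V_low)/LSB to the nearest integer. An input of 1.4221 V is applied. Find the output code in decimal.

With 32 levels over 3.3 V, one step is 103.125 mV.
(1.4221 − 0) / 0.103125 = 13.790 LSBs.
So the output code is 14.

code 14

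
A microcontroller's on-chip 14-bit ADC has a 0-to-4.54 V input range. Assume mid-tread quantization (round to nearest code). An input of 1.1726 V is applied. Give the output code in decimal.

code 4232

LSB = 4.54 V / 16384 = 277.10 µV.
Input sits at 4231.691 steps above V_low.
So the output code is 4232.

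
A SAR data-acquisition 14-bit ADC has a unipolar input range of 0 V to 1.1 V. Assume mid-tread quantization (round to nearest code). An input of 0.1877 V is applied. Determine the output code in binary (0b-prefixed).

LSB = 1.1 V / 16384 = 67.14 µV.
(V_in − V_low)/LSB = (0.1877 − 0) / 6.71387e-05 = 2795.706.
round(2795.706) = 2796.
In binary (0b-prefixed): 0b101011101100.

code 0b101011101100 (decimal 2796)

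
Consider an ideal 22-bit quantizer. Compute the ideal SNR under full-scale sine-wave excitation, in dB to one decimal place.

SNR ≈ 6.02·N + 1.76 dB = 6.02·22 + 1.76 = 134.20 dB.

134.2 dB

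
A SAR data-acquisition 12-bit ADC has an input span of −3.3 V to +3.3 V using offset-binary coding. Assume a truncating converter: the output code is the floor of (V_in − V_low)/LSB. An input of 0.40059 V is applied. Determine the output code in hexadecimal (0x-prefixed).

code 0x8F8 (decimal 2296)

With 4096 levels over 6.6 V, one step is 1.611 mV.
(V_in − V_low)/LSB = (0.40059 − (−3.3)) / 0.00161133 = 2296.609.
Floor → code 2296.
In hexadecimal (0x-prefixed): 0x8F8.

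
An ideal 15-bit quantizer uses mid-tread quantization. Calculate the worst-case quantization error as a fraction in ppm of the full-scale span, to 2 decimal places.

Rounding → worst-case error = ½ LSB = V_FS/2^16, so 1e+06/65536 = 15.2588 ppm of full scale.

15.26 ppm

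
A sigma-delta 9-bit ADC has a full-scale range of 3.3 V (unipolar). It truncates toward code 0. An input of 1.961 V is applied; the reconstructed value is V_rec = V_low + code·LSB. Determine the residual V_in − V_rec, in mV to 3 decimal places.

1.625 mV

Step size: 3.3 V ÷ 2^9 = 6.445 mV.
(1.961 − 0)/0.00644531 = 304.2521; ⌊·⌋ gives code 304.
Reconstructed: 1.959375 V.
V_in − V_rec = 0.001625 V = 1.625 mV.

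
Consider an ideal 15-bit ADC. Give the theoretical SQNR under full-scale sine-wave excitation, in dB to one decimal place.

92.1 dB

SNR ≈ 6.02·N + 1.76 dB = 6.02·15 + 1.76 = 92.06 dB.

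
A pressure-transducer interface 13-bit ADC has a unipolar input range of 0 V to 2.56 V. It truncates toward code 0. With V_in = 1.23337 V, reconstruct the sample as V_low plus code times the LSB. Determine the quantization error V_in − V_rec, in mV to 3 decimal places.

One LSB is 2.56 V / 8192 = 312.50 µV.
Scaled input = 3946.7840 LSBs, so code = 3946.
Code 3946 maps back to 0 + 3946×0.0003125 V = 1.233125 V.
Difference: 0.000245 V → 0.245 mV.

0.245 mV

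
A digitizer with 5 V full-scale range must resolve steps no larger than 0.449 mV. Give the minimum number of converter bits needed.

Number of steps required ≥ 5 V / 0.449 mV = 11135.86.
Need 2^N ≥ 11135.86; 2^13 = 8192, 2^14 = 16384.
Minimum N = 14.

14 bits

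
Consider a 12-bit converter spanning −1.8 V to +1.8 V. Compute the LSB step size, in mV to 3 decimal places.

Full-scale span = 3.6 V.
LSB = 3.6 / 2^12 = 3.6 / 4096 = 0.000878906 V = 0.879 mV.

0.879 mV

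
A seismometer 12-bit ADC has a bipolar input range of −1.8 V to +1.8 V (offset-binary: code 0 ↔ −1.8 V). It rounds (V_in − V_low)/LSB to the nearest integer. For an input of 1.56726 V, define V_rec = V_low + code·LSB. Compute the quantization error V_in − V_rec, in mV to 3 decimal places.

0.170 mV

One LSB is 3.6 V / 4096 = 0.879 mV.
(V_in − V_low)/LSB = (1.56726 − (−1.8))/0.000878906 = 3831.1936 → code 3831 (round).
Reconstructed: 1.5670898 V.
Difference: 0.000170156 V → 0.170 mV.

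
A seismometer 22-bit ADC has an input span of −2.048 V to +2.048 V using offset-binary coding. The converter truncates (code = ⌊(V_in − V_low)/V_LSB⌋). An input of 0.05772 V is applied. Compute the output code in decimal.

code 2156257

LSB = 4.096 V / 4194304 = 0.98 µV.
Input sits at 2156257.280 steps above V_low.
Floor → code 2156257.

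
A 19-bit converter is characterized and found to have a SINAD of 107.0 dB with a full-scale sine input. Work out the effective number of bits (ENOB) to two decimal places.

ENOB = (SINAD − 1.76) / 6.02 = (107.0 − 1.76)/6.02 = 17.482.

17.48 bits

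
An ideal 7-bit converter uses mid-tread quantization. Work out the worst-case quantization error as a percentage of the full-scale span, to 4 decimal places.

0.3906 %

Rounding → worst-case error = ½ LSB = V_FS/2^8, so 100/256 = 0.390625 % of full scale.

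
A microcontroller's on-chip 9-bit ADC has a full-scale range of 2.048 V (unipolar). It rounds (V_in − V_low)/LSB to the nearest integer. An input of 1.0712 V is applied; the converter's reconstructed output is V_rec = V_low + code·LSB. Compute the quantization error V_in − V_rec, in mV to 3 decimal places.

-0.800 mV

Step size: 2.048 V ÷ 2^9 = 4.000 mV.
Scaled input = 267.8000 LSBs, so code = 268.
Reconstructed: 1.072 V.
Difference: -0.0008 V → -0.800 mV.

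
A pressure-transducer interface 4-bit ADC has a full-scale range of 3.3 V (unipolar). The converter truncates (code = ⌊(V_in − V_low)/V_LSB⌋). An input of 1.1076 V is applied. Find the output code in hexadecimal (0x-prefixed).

code 0x5 (decimal 5)

With 16 levels over 3.3 V, one step is 206.250 mV.
Input sits at 5.370 steps above V_low.
Floor → code 5.
In hexadecimal (0x-prefixed): 0x5.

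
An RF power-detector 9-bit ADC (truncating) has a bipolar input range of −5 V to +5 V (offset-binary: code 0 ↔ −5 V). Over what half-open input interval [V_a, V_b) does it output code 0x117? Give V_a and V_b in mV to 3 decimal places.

LSB = 10/2^9 = 19.531 mV.
Code 0x117 = 279 decimal.
V_a = V_low + 279·LSB = 0.449219 V; V_b = V_low + 280·LSB = 0.46875 V.

[449.219 mV, 468.750 mV)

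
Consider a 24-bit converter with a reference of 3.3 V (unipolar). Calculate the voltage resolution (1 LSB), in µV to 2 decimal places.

0.20 µV

Full-scale span = 3.3 V.
LSB = 3.3 / 2^24 = 3.3 / 16777216 = 1.96695e-07 V = 0.20 µV.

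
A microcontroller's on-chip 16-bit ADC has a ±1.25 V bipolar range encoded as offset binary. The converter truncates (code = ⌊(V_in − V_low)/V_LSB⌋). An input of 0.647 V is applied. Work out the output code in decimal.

Full-scale span = 2.5 V; LSB = 2.5/2^16 = 38.15 µV.
Input sits at 49728.717 steps above V_low.
So the output code is 49728.

code 49728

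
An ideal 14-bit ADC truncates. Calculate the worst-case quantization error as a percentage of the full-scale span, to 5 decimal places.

Truncating → worst-case error = 1 LSB = V_FS/2^14, so 100/16384 = 0.00610352 % of full scale.

0.00610 %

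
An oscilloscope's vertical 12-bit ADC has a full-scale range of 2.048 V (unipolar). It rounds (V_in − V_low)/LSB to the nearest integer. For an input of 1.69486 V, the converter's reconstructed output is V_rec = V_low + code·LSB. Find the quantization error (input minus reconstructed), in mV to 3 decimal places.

-0.140 mV

LSB = 2.048/2^12 = 0.500 mV.
(1.69486 − 0)/0.0005 = 3389.7200; round gives code 3390.
Reconstructed: 1.695 V.
Difference: -0.00014 V → -0.140 mV.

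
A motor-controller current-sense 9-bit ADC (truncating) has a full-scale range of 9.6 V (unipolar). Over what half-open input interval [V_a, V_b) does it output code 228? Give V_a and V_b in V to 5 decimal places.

[4.27500 V, 4.29375 V)

LSB = 9.6/2^9 = 18.750 mV.
V_a = V_low + 228·LSB = 4.275 V; V_b = V_low + 229·LSB = 4.29375 V.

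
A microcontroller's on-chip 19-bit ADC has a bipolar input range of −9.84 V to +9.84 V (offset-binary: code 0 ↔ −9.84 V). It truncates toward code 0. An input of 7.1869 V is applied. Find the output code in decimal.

With 524288 levels over 19.68 V, one step is 37.54 µV.
(7.1869 − (−9.84)) / 3.75366e-05 = 453607.690 LSBs.
⌊·⌋(453607.690) = 453607.

code 453607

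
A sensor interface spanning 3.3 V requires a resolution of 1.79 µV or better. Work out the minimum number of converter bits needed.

21 bits

Number of steps required ≥ 3.3 V / 1.79 µV = 1843575.42.
Need 2^N ≥ 1843575.42; 2^20 = 1048576, 2^21 = 2097152.
Minimum N = 21.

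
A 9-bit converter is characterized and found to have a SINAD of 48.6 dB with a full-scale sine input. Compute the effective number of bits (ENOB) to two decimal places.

ENOB = (SINAD − 1.76) / 6.02 = (48.6 − 1.76)/6.02 = 7.781.

7.78 bits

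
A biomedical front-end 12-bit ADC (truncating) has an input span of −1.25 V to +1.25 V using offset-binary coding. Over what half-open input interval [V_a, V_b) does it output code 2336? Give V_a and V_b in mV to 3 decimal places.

LSB = 2.5/2^12 = 0.610 mV.
V_a = V_low + 2336·LSB = 0.175781 V; V_b = V_low + 2337·LSB = 0.176392 V.

[175.781 mV, 176.392 mV)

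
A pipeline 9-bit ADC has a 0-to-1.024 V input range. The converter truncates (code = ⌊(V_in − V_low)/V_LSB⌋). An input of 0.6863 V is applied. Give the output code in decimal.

code 343

Full-scale span = 1.024 V; LSB = 1.024/2^9 = 2.000 mV.
Input sits at 343.150 steps above V_low.
So the output code is 343.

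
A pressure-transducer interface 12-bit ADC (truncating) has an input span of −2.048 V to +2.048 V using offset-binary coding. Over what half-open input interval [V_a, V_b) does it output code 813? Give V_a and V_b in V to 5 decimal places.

LSB = 4.096/2^12 = 1.000 mV.
V_a = V_low + 813·LSB = -1.235 V; V_b = V_low + 814·LSB = -1.234 V.

[-1.23500 V, -1.23400 V)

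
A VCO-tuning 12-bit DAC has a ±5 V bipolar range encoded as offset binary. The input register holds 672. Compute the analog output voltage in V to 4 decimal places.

-3.3594 V

LSB = 10 V / 2^12 = 2.441 mV.
V_out = (−5) + 672 × 0.00244141 V = -3.35938 V.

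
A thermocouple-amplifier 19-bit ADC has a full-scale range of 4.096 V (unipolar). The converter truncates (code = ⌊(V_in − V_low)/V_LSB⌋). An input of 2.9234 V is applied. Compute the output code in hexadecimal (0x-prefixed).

code 0x5B5B3 (decimal 374195)

Full-scale span = 4.096 V; LSB = 4.096/2^19 = 7.81 µV.
Input sits at 374195.200 steps above V_low.
So the output code is 374195.
In hexadecimal (0x-prefixed): 0x5B5B3.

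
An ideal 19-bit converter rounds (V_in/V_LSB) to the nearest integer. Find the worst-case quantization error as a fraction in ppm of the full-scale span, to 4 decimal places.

0.9537 ppm

Rounding → worst-case error = ½ LSB = V_FS/2^20, so 1e+06/1048576 = 0.953674 ppm of full scale.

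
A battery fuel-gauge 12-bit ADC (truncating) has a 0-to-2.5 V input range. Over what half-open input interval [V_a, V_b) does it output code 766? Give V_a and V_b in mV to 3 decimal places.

[467.529 mV, 468.140 mV)

LSB = 2.5/2^12 = 0.610 mV.
V_a = V_low + 766·LSB = 0.467529 V; V_b = V_low + 767·LSB = 0.46814 V.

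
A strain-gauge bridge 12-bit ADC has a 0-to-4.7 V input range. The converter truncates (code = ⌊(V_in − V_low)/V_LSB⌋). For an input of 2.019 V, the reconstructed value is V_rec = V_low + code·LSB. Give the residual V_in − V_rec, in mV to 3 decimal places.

0.616 mV

LSB = 4.7/2^12 = 1.147 mV.
Scaled input = 1759.5370 LSBs, so code = 1759.
Code 1759 maps back to 0 + 1759×0.00114746 V = 2.0183838 V.
Error = 2.019 − 2.0183838 = 0.000616211 V = 0.616 mV.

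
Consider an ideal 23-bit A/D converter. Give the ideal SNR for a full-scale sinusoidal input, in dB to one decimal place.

140.2 dB

SNR ≈ 6.02·N + 1.76 dB = 6.02·23 + 1.76 = 140.22 dB.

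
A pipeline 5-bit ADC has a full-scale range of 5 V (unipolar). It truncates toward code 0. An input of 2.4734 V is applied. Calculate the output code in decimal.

Full-scale span = 5 V; LSB = 5/2^5 = 156.250 mV.
(2.4734 − 0) / 0.15625 = 15.830 LSBs.
⌊·⌋(15.830) = 15.

code 15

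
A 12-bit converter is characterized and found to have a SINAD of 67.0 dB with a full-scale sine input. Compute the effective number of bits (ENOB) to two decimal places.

10.84 bits

ENOB = (SINAD − 1.76) / 6.02 = (67.0 − 1.76)/6.02 = 10.837.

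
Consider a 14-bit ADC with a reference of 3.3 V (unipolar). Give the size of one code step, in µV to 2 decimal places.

Full-scale span = 3.3 V.
LSB = 3.3 / 2^14 = 3.3 / 16384 = 0.000201416 V = 201.42 µV.

201.42 µV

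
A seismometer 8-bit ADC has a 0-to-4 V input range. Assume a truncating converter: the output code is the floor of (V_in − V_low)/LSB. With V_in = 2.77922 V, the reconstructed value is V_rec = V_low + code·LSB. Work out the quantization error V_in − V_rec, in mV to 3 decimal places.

13.595 mV

One LSB is 4 V / 256 = 15.625 mV.
(2.77922 − 0)/0.015625 = 177.8701; ⌊·⌋ gives code 177.
Reconstructed: 2.765625 V.
V_in − V_rec = 0.013595 V = 13.595 mV.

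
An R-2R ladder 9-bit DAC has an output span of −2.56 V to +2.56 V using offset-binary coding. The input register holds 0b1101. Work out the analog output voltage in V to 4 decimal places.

LSB = 5.12 V / 2^9 = 10.000 mV.
Code 0b1101 = 13 decimal.
V_out = (−2.56) + 13 × 0.01 V = -2.43 V.

-2.4300 V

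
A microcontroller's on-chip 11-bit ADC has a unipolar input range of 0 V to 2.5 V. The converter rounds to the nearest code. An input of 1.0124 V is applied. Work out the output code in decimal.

LSB = 2.5 V / 2048 = 1.221 mV.
Input sits at 829.358 steps above V_low.
round(829.358) = 829.

code 829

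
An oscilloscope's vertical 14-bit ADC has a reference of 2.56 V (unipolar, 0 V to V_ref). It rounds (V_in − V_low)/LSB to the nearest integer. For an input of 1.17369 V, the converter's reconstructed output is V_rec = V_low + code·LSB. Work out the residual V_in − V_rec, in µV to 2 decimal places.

Step size: 2.56 V ÷ 2^14 = 156.25 µV.
(V_in − V_low)/LSB = (1.17369 − 0)/0.00015625 = 7511.6160 → code 7512 (round).
Code 7512 maps back to 0 + 7512×0.00015625 V = 1.17375 V.
Difference: -6e-05 V → -60.00 µV.

-60.00 µV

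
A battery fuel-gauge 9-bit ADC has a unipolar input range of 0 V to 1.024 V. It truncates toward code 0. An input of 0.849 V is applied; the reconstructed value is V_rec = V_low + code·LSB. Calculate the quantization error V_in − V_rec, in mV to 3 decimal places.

One LSB is 1.024 V / 512 = 2.000 mV.
(V_in − V_low)/LSB = (0.849 − 0)/0.002 = 424.5000 → code 424 (floor).
V_rec = 0 + 424·0.002 = 0.848 V.
Error = 0.849 − 0.848 = 0.001 V = 1.000 mV.

1.000 mV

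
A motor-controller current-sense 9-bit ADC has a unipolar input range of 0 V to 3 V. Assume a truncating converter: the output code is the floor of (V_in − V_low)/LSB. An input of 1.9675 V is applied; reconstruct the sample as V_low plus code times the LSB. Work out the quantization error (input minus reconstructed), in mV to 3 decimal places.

4.609 mV

Step size: 3 V ÷ 2^9 = 5.859 mV.
(1.9675 − 0)/0.00585938 = 335.7867; ⌊·⌋ gives code 335.
Reconstructed: 1.9628906 V.
Difference: 0.00460937 V → 4.609 mV.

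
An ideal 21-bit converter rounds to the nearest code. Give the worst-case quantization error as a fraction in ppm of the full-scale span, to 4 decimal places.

Rounding → worst-case error = ½ LSB = V_FS/2^22, so 1e+06/4194304 = 0.238419 ppm of full scale.

0.2384 ppm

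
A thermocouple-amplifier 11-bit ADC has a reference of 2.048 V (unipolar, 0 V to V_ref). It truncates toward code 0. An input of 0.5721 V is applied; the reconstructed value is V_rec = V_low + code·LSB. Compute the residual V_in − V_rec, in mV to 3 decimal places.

Step size: 2.048 V ÷ 2^11 = 1.000 mV.
(V_in − V_low)/LSB = (0.5721 − 0)/0.001 = 572.1000 → code 572 (floor).
Code 572 maps back to 0 + 572×0.001 V = 0.572 V.
V_in − V_rec = 0.0001 V = 0.100 mV.

0.100 mV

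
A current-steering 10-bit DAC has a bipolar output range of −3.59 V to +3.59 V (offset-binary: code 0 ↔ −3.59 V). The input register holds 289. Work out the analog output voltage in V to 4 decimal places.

-1.5636 V

LSB = 7.18 V / 2^10 = 7.012 mV.
V_out = (−3.59) + 289 × 0.00701172 V = -1.56361 V.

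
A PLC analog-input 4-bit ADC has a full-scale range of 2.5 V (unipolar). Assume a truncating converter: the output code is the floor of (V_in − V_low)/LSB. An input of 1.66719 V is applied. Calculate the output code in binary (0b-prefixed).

code 0b1010 (decimal 10)

LSB = 2.5 V / 16 = 156.250 mV.
Input sits at 10.670 steps above V_low.
Floor → code 10.
In binary (0b-prefixed): 0b1010.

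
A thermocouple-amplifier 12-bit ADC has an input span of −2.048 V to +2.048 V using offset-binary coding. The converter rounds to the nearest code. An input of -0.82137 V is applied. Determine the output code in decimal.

code 1227

LSB = 4.096 V / 4096 = 1.000 mV.
(V_in − V_low)/LSB = (-0.82137 − (−2.048)) / 0.001 = 1226.630.
So the output code is 1227.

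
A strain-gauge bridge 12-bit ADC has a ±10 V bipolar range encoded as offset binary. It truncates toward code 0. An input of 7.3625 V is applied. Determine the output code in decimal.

code 3555

Full-scale span = 20 V; LSB = 20/2^12 = 4.883 mV.
(7.3625 − (−10)) / 0.00488281 = 3555.840 LSBs.
⌊·⌋(3555.840) = 3555.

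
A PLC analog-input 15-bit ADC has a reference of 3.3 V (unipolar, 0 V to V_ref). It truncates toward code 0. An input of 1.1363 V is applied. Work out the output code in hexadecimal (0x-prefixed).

LSB = 3.3 V / 32768 = 100.71 µV.
Input sits at 11283.115 steps above V_low.
Floor → code 11283.
In hexadecimal (0x-prefixed): 0x2C13.

code 0x2C13 (decimal 11283)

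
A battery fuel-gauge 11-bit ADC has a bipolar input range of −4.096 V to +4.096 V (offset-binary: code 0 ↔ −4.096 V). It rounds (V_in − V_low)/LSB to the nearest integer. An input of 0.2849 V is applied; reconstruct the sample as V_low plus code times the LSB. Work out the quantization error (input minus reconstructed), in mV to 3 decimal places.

0.900 mV

Step size: 8.192 V ÷ 2^11 = 4.000 mV.
Scaled input = 1095.2250 LSBs, so code = 1095.
Code 1095 maps back to (−4.096) + 1095×0.004 V = 0.284 V.
V_in − V_rec = 0.0009 V = 0.900 mV.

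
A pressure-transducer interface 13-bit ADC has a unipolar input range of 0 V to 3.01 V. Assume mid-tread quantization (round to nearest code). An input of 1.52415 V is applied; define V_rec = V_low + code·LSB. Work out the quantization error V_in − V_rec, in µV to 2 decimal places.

Step size: 3.01 V ÷ 2^13 = 367.43 µV.
(1.52415 − 0)/0.000367432 = 4148.1185; round gives code 4148.
V_rec = 0 + 4148·0.000367432 = 1.5241064 V.
Error = 1.52415 − 1.5241064 = 4.35547e-05 V = 43.55 µV.

43.55 µV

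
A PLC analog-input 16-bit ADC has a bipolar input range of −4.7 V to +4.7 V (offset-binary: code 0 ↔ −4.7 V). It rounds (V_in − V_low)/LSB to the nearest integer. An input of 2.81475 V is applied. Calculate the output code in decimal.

Full-scale span = 9.4 V; LSB = 9.4/2^16 = 143.43 µV.
(2.81475 − (−4.7)) / 0.000143433 = 52392.197 LSBs.
Round → code 52392.

code 52392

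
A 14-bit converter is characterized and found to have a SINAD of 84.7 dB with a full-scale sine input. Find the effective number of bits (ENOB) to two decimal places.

ENOB = (SINAD − 1.76) / 6.02 = (84.7 − 1.76)/6.02 = 13.777.

13.78 bits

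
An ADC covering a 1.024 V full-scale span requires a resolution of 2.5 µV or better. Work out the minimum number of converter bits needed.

Number of steps required ≥ 1.024 V / 2.5 µV = 409600.00.
Need 2^N ≥ 409600.00; 2^18 = 262144, 2^19 = 524288.
Minimum N = 19.

19 bits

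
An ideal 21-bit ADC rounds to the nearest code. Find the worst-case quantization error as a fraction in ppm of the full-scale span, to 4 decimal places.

Rounding → worst-case error = ½ LSB = V_FS/2^22, so 1e+06/4194304 = 0.238419 ppm of full scale.

0.2384 ppm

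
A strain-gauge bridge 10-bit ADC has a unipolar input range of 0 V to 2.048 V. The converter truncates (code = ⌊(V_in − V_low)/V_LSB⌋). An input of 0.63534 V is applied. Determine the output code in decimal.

With 1024 levels over 2.048 V, one step is 2.000 mV.
(V_in − V_low)/LSB = (0.63534 − 0) / 0.002 = 317.670.
⌊·⌋(317.670) = 317.

code 317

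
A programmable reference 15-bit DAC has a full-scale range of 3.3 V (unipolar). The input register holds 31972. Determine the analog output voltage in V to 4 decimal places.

3.2198 V

LSB = 3.3 V / 2^15 = 100.71 µV.
V_out = 0 + 31972 × 0.000100708 V = 3.21984 V.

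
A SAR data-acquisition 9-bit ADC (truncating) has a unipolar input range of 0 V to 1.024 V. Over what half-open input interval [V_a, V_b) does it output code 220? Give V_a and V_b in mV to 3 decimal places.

LSB = 1.024/2^9 = 2.000 mV.
V_a = V_low + 220·LSB = 0.44 V; V_b = V_low + 221·LSB = 0.442 V.

[440.000 mV, 442.000 mV)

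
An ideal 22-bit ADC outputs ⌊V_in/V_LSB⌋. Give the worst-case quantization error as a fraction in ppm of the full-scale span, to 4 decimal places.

Truncating → worst-case error = 1 LSB = V_FS/2^22, so 1e+06/4194304 = 0.238419 ppm of full scale.

0.2384 ppm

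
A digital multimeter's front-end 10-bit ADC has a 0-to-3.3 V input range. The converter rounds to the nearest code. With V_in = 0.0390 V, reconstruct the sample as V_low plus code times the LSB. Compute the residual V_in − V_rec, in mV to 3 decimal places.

0.328 mV

One LSB is 3.3 V / 1024 = 3.223 mV.
(V_in − V_low)/LSB = (0.0390 − 0)/0.00322266 = 12.1018 → code 12 (round).
Reconstructed: 0.038671875 V.
Error = 0.0390 − 0.038671875 = 0.000328125 V = 0.328 mV.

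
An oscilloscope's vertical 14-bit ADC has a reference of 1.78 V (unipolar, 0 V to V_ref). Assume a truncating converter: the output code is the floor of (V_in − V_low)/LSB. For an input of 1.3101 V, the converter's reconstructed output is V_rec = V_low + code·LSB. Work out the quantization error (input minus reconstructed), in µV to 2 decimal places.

87.79 µV

One LSB is 1.78 V / 16384 = 108.64 µV.
Scaled input = 12058.8081 LSBs, so code = 12058.
Reconstructed: 1.3100122 V.
Difference: 8.7793e-05 V → 87.79 µV.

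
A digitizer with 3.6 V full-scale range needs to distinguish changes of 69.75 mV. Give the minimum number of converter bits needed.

6 bits

Number of steps required ≥ 3.6 V / 69.75 mV = 51.61.
Need 2^N ≥ 51.61; 2^5 = 32, 2^6 = 64.
Minimum N = 6.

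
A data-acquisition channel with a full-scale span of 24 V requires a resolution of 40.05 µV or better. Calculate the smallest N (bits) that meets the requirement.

Number of steps required ≥ 24 V / 40.05 µV = 599250.94.
Need 2^N ≥ 599250.94; 2^19 = 524288, 2^20 = 1048576.
Minimum N = 20.

20 bits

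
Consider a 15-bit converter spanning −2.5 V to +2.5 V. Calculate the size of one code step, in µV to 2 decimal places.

Full-scale span = 5 V.
LSB = 5 / 2^15 = 5 / 32768 = 0.000152588 V = 152.59 µV.

152.59 µV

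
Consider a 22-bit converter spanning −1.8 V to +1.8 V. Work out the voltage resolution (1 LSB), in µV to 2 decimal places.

Full-scale span = 3.6 V.
LSB = 3.6 / 2^22 = 3.6 / 4194304 = 8.58307e-07 V = 0.86 µV.

0.86 µV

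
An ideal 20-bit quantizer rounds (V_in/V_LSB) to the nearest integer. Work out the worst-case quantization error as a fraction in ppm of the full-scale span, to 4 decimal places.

Rounding → worst-case error = ½ LSB = V_FS/2^21, so 1e+06/2097152 = 0.476837 ppm of full scale.

0.4768 ppm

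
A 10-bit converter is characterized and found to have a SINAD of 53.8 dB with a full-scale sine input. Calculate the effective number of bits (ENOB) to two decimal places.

8.64 bits

ENOB = (SINAD − 1.76) / 6.02 = (53.8 − 1.76)/6.02 = 8.645.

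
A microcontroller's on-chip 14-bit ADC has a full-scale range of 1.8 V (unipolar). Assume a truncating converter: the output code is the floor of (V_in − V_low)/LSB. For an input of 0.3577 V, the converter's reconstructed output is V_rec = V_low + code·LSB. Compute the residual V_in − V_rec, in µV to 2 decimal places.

95.02 µV

One LSB is 1.8 V / 16384 = 109.86 µV.
(V_in − V_low)/LSB = (0.3577 − 0)/0.000109863 = 3255.8649 → code 3255 (floor).
V_rec = 0 + 3255·0.000109863 = 0.35760498 V.
V_in − V_rec = 9.50195e-05 V = 95.02 µV.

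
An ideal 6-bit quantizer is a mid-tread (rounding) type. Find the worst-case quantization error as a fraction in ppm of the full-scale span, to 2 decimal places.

7812.50 ppm

Rounding → worst-case error = ½ LSB = V_FS/2^7, so 1e+06/128 = 7812.5 ppm of full scale.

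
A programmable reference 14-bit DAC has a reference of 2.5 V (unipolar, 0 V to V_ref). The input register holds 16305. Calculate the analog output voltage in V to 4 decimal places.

2.4879 V

LSB = 2.5 V / 2^14 = 152.59 µV.
V_out = 0 + 16305 × 0.000152588 V = 2.48795 V.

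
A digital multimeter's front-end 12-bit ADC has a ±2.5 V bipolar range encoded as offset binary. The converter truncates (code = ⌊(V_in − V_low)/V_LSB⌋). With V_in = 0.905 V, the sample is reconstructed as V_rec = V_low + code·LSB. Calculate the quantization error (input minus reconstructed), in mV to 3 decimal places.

One LSB is 5 V / 4096 = 1.221 mV.
(V_in − V_low)/LSB = (0.905 − (−2.5))/0.0012207 = 2789.3760 → code 2789 (floor).
Code 2789 maps back to (−2.5) + 2789×0.0012207 V = 0.90454102 V.
V_in − V_rec = 0.000458984 V = 0.459 mV.

0.459 mV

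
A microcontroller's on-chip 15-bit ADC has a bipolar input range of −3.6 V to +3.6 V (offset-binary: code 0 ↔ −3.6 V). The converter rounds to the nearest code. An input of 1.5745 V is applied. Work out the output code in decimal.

code 23550

Full-scale span = 7.2 V; LSB = 7.2/2^15 = 219.73 µV.
(1.5745 − (−3.6)) / 0.000219727 = 23549.724 LSBs.
So the output code is 23550.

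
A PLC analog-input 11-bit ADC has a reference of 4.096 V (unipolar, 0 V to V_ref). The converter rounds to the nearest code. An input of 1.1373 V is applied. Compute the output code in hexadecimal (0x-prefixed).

Full-scale span = 4.096 V; LSB = 4.096/2^11 = 2.000 mV.
Input sits at 568.650 steps above V_low.
Round → code 569.
In hexadecimal (0x-prefixed): 0x239.

code 0x239 (decimal 569)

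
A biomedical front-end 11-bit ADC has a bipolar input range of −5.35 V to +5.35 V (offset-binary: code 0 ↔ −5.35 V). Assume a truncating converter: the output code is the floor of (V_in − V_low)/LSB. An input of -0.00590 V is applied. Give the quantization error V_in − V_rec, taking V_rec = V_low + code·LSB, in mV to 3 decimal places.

4.549 mV

Step size: 10.7 V ÷ 2^11 = 5.225 mV.
Scaled input = 1022.8707 LSBs, so code = 1022.
Reconstructed: -0.010449219 V.
Error = -0.00590 − (−0.010449219) = 0.00454922 V = 4.549 mV.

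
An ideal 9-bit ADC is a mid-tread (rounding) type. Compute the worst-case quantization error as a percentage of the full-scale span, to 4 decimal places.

0.0977 %

Rounding → worst-case error = ½ LSB = V_FS/2^10, so 100/1024 = 0.0976562 % of full scale.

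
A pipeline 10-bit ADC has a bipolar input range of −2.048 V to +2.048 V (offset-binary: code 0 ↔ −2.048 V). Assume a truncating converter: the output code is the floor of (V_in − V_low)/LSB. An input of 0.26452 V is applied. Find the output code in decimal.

LSB = 4.096 V / 1024 = 4.000 mV.
(V_in − V_low)/LSB = (0.26452 − (−2.048)) / 0.004 = 578.130.
Floor → code 578.

code 578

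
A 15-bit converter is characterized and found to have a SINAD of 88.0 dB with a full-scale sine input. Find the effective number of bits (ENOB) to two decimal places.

14.33 bits

ENOB = (SINAD − 1.76) / 6.02 = (88.0 − 1.76)/6.02 = 14.326.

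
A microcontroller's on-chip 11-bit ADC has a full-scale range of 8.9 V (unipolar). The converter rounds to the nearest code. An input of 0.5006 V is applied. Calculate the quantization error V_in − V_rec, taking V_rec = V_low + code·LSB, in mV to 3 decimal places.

Step size: 8.9 V ÷ 2^11 = 4.346 mV.
Scaled input = 115.1942 LSBs, so code = 115.
V_rec = 0 + 115·0.0043457 = 0.49975586 V.
Error = 0.5006 − 0.49975586 = 0.000844141 V = 0.844 mV.

0.844 mV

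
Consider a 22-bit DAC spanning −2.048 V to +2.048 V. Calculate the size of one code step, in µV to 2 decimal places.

0.98 µV

Full-scale span = 4.096 V.
LSB = 4.096 / 2^22 = 4.096 / 4194304 = 9.76563e-07 V = 0.98 µV.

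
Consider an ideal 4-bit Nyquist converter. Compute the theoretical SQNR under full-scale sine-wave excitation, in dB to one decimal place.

SNR ≈ 6.02·N + 1.76 dB = 6.02·4 + 1.76 = 25.84 dB.

25.8 dB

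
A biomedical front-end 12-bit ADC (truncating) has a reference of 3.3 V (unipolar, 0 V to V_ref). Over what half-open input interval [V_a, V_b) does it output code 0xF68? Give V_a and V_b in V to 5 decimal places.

LSB = 3.3/2^12 = 0.806 mV.
Code 0xF68 = 3944 decimal.
V_a = V_low + 3944·LSB = 3.17754 V; V_b = V_low + 3945·LSB = 3.17834 V.

[3.17754 V, 3.17834 V)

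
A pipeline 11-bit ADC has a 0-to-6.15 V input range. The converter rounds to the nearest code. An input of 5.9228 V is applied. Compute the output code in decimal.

code 1972

Full-scale span = 6.15 V; LSB = 6.15/2^11 = 3.003 mV.
Input sits at 1972.341 steps above V_low.
Round → code 1972.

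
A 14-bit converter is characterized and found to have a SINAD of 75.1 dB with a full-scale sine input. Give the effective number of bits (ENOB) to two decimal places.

12.18 bits

ENOB = (SINAD − 1.76) / 6.02 = (75.1 − 1.76)/6.02 = 12.183.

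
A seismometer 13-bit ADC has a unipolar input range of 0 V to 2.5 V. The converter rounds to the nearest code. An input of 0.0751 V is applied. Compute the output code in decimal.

code 246

Full-scale span = 2.5 V; LSB = 2.5/2^13 = 305.18 µV.
(0.0751 − 0) / 0.000305176 = 246.088 LSBs.
So the output code is 246.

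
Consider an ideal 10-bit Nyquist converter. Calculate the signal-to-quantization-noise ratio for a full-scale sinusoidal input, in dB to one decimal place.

SNR ≈ 6.02·N + 1.76 dB = 6.02·10 + 1.76 = 61.96 dB.

62.0 dB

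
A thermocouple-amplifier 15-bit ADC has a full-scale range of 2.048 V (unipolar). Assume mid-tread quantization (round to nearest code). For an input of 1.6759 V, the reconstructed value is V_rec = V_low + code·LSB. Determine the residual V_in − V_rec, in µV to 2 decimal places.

25.00 µV

One LSB is 2.048 V / 32768 = 62.50 µV.
(V_in − V_low)/LSB = (1.6759 − 0)/6.25e-05 = 26814.4000 → code 26814 (round).
Code 26814 maps back to 0 + 26814×6.25e-05 V = 1.675875 V.
Error = 1.6759 − 1.675875 = 2.5e-05 V = 25.00 µV.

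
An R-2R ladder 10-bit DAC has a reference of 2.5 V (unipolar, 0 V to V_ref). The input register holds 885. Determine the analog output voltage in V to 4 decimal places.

LSB = 2.5 V / 2^10 = 2.441 mV.
V_out = 0 + 885 × 0.00244141 V = 2.16064 V.

2.1606 V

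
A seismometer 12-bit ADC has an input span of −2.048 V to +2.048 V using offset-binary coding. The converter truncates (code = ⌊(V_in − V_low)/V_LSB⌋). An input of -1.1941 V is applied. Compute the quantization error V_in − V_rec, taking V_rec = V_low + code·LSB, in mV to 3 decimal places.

0.900 mV

LSB = 4.096/2^12 = 1.000 mV.
Scaled input = 853.9000 LSBs, so code = 853.
Code 853 maps back to (−2.048) + 853×0.001 V = -1.195 V.
Difference: 0.0009 V → 0.900 mV.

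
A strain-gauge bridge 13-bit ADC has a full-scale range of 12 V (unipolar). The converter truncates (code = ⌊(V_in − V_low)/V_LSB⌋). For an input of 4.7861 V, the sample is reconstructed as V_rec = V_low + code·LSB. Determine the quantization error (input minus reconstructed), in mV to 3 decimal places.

0.455 mV

LSB = 12/2^13 = 1.465 mV.
(4.7861 − 0)/0.00146484 = 3267.3109; ⌊·⌋ gives code 3267.
Reconstructed: 4.7856445 V.
Difference: 0.000455469 V → 0.455 mV.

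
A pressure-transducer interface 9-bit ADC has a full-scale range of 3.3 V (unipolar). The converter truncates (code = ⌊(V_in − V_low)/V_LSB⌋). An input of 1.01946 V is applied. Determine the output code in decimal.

LSB = 3.3 V / 512 = 6.445 mV.
(V_in − V_low)/LSB = (1.01946 − 0) / 0.00644531 = 158.171.
⌊·⌋(158.171) = 158.

code 158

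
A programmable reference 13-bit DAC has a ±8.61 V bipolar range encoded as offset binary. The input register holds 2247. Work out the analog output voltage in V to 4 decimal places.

-3.8867 V

LSB = 17.22 V / 2^13 = 2.102 mV.
V_out = (−8.61) + 2247 × 0.00210205 V = -3.88669 V.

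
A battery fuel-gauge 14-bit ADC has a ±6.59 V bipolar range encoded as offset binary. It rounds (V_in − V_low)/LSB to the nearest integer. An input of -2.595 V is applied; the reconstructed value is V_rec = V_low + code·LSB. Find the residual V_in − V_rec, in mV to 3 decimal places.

0.134 mV

One LSB is 13.18 V / 16384 = 0.804 mV.
(V_in − V_low)/LSB = (-2.595 − (−6.59))/0.000804443 = 4966.1669 → code 4966 (round).
Code 4966 maps back to (−6.59) + 4966×0.000804443 V = -2.5951343 V.
V_in − V_rec = 0.000134277 V = 0.134 mV.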